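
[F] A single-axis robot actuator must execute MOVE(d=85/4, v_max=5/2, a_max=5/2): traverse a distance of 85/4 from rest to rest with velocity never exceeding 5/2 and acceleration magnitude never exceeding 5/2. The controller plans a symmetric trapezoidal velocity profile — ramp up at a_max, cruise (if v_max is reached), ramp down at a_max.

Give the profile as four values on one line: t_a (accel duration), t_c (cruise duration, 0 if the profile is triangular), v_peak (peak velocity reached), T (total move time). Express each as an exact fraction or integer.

t_a=1 t_c=15/2 v_peak=5/2 T=19/2

vₘ²/aₘ = (5/2)²/(5/2) = 5/2
85/4 ≥ 5/2 so v_max reached
t_a = (5/2)/(5/2) = 1; v_peak = 5/2
d_cruise = 85/4 − 5/2 = 75/4; t_c = (75/4)/(5/2) = 15/2
T = 2·1 + 15/2 = 19/2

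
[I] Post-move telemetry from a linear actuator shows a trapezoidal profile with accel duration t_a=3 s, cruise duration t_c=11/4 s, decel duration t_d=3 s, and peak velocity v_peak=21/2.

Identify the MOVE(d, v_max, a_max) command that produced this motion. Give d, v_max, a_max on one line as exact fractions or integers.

a_max = (21/2)/3 = 7/2
d_a = ½·21/2·3 = 63/4; d_c = 21/2·11/4 = 231/8
d = 2·63/4 + 231/8 = 483/8
t_c = 11/4 > 0 so v_max = 21/2

d=483/8 v_max=21/2 a_max=7/2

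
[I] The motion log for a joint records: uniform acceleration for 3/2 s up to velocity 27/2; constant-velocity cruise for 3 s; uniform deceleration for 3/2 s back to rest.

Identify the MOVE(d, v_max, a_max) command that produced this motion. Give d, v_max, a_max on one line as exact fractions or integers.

a_max = (27/2)/(3/2) = 9
d_a = ½·27/2·3/2 = 81/8; d_c = 27/2·3 = 81/2
d = 2·81/8 + 81/2 = 243/4
t_c = 3 > 0 → v_max = v_peak = 27/2

d=243/4 v_max=27/2 a_max=9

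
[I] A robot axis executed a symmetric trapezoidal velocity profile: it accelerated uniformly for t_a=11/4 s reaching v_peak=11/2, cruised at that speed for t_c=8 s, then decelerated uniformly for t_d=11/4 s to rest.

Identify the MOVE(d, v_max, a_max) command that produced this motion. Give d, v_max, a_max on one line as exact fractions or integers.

a_max = (11/2)/(11/4) = 2
d_a = ½·11/2·11/4 = 121/16; d_c = 11/2·8 = 44
d = 2·121/16 + 44 = 473/8
t_c = 8 > 0 → v_max = v_peak = 11/2

d=473/8 v_max=11/2 a_max=2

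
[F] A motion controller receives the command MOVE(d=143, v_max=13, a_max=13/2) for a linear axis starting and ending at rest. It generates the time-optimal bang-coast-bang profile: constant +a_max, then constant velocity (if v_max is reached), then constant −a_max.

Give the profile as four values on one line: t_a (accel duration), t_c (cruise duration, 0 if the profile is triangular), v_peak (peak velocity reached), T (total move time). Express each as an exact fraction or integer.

(v_max)²/a_max = 13²/(13/2) = 26
143 ≥ 26 ⇒ cruise phase
t_a = 13/(13/2) = 2; v_peak = 13
d_cruise = 143 − 26 = 117; t_c = 117/13 = 9
T = 2·2 + 9 = 13

t_a=2 t_c=9 v_peak=13 T=13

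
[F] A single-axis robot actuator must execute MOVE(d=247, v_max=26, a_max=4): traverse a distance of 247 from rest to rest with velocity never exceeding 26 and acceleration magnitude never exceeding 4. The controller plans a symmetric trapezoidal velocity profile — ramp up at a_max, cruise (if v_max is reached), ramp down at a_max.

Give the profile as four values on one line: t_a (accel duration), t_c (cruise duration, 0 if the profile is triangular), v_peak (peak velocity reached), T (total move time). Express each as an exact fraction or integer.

t_a=13/2 t_c=3 v_peak=26 T=16

(v_max)²/a_max = 26²/4 = 169
247 ≥ 169 → trapezoidal
t_a = 26/4 = 13/2; v_peak = 26
d_cruise = 247 − 169 = 78; t_c = 78/26 = 3
T = 2·13/2 + 3 = 16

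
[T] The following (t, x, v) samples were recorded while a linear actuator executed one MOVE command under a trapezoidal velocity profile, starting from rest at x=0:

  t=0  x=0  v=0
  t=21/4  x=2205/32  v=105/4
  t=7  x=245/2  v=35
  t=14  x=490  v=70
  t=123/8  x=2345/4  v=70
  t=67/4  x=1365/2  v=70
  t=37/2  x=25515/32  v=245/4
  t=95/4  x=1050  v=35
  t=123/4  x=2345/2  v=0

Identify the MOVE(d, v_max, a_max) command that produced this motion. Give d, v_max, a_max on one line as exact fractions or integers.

d=2345/2 v_max=70 a_max=5

final state: t=123/4, x=2345/2, v=0 → d = 2345/2
a_max = (105/4−0)/(21/4−0) = 5
max v = 70 over t∈[14,67/4] → v_max = 70
check: 70·(14+11/4) = 2345/2 ✓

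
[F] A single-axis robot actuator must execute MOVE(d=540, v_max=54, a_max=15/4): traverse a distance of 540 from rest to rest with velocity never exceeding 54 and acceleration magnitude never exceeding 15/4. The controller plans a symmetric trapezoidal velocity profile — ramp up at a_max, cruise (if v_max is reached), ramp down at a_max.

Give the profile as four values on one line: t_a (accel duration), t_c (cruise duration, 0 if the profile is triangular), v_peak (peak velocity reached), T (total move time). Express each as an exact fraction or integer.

v_max²/a_max = 54²/(15/4) = 3888/5
540 < 3888/5 ⇒ no cruise
v_peak = √(540·15/4) = √2025 = 45
t_a = 45/(15/4) = 12; t_c = 0
T = 2·12 = 24

t_a=12 t_c=0 v_peak=45 T=24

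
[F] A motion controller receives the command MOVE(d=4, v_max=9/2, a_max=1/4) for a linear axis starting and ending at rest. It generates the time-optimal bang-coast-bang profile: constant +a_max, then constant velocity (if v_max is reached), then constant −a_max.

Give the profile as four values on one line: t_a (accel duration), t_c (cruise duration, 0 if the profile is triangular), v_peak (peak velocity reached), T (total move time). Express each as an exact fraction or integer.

t_a=4 t_c=0 v_peak=1 T=8

v_max²/a_max = (9/2)²/(1/4) = 81
4 < 81 ⇒ no cruise
v_peak = √(4·1/4) = √1 = 1
t_a = 1/(1/4) = 4; t_c = 0
T = 2·4 = 8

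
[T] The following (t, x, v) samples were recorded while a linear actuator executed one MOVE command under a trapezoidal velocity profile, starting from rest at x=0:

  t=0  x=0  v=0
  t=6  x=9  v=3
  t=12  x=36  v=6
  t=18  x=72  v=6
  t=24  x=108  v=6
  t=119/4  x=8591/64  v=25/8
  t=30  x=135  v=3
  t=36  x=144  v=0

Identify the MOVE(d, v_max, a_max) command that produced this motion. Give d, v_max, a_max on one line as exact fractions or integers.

d=144 v_max=6 a_max=1/2

final state: t=36, x=144, v=0 → d = 144
a_max = (3−0)/(6−0) = 1/2
max v = 6 over t∈[12,24] → v_max = 6
check: 6·(12+12) = 144 ✓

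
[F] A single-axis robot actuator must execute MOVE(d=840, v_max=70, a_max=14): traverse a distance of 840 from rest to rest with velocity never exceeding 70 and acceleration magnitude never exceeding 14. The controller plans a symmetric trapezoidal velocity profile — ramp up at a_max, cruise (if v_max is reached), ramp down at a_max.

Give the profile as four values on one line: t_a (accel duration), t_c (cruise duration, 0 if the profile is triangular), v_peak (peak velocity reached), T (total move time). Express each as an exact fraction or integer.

(v_max)²/a_max = 70²/14 = 350
840 ≥ 350 ⇒ cruise phase
t_a = 70/14 = 5; v_peak = 70
d_cruise = 840 − 350 = 490; t_c = 490/70 = 7
T = 2·5 + 7 = 17

t_a=5 t_c=7 v_peak=70 T=17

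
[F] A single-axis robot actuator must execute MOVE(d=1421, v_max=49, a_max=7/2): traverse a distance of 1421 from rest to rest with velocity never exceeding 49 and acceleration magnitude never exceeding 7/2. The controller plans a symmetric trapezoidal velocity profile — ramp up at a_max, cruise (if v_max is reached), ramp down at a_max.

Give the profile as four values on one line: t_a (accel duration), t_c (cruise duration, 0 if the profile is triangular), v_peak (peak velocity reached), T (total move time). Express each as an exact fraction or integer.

t_a=14 t_c=15 v_peak=49 T=43

v_max²/a_max = 49²/(7/2) = 686
1421 ≥ 686 ⇒ cruise phase
t_a = 49/(7/2) = 14; v_peak = 49
d_cruise = 1421 − 686 = 735; t_c = 735/49 = 15
T = 2·14 + 15 = 43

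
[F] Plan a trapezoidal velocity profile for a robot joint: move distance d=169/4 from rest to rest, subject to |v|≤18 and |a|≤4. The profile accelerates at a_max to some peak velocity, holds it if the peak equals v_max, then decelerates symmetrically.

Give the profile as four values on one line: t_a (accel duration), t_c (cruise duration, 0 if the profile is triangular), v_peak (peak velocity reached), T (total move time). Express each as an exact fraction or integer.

vₘ²/aₘ = 18²/4 = 81
169/4 < 81 so t_c = 0
v_peak = √(169/4·4) = √169 = 13
t_a = 13/4; t_c = 0
T = 2·13/4 = 13/2

t_a=13/4 t_c=0 v_peak=13 T=13/2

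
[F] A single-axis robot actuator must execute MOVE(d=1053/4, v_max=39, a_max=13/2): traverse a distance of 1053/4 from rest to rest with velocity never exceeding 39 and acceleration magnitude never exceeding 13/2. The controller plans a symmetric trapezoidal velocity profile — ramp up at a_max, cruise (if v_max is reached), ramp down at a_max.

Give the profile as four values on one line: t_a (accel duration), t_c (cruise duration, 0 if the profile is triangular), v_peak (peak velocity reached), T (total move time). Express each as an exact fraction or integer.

v_max²/a_max = 39²/(13/2) = 234
1053/4 ≥ 234 ⇒ cruise phase
t_a = 39/(13/2) = 6; v_peak = 39
d_cruise = 1053/4 − 234 = 117/4; t_c = (117/4)/39 = 3/4
T = 2·6 + 3/4 = 51/4

t_a=6 t_c=3/4 v_peak=39 T=51/4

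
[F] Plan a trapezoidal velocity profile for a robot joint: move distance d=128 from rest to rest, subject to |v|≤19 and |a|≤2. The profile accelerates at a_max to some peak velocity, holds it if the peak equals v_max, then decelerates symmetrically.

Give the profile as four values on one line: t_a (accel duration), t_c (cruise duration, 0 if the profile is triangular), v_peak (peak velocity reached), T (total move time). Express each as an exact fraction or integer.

(v_max)²/a_max = 19²/2 = 361/2
128 < 361/2 so t_c = 0
v_peak = √(128·2) = √256 = 16
t_a = 16/2 = 8; t_c = 0
T = 2·8 = 16

t_a=8 t_c=0 v_peak=16 T=16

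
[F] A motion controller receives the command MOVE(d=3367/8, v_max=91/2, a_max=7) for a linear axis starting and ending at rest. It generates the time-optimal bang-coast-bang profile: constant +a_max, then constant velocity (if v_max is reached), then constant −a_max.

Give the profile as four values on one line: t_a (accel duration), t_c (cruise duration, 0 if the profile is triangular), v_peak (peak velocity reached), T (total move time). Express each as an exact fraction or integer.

t_a=13/2 t_c=11/4 v_peak=91/2 T=63/4

v_max²/a_max = (91/2)²/7 = 1183/4
3367/8 ≥ 1183/4 so v_max reached
t_a = (91/2)/7 = 13/2; v_peak = 91/2
d_cruise = 3367/8 − 1183/4 = 1001/8; t_c = (1001/8)/(91/2) = 11/4
T = 2·13/2 + 11/4 = 63/4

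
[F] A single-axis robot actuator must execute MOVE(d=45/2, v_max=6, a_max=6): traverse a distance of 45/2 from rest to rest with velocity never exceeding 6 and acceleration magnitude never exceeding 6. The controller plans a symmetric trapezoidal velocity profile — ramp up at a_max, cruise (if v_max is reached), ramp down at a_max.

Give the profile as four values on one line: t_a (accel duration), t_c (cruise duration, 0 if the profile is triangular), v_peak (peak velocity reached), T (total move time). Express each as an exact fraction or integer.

vₘ²/aₘ = 6²/6 = 6
45/2 ≥ 6 so v_max reached
t_a = 6/6 = 1; v_peak = 6
d_cruise = 45/2 − 6 = 33/2; t_c = (33/2)/6 = 11/4
T = 2·1 + 11/4 = 19/4

t_a=1 t_c=11/4 v_peak=6 T=19/4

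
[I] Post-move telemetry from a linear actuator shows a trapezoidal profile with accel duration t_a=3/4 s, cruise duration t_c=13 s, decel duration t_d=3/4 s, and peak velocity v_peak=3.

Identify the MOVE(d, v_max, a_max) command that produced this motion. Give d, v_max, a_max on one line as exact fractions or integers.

d=165/4 v_max=3 a_max=4

a_max = 3/(3/4) = 4
d_a = ½·3·3/4 = 9/8; d_c = 3·13 = 39
d = 2·9/8 + 39 = 165/4
t_c = 13 > 0 ⇒ limit active, v_max = 3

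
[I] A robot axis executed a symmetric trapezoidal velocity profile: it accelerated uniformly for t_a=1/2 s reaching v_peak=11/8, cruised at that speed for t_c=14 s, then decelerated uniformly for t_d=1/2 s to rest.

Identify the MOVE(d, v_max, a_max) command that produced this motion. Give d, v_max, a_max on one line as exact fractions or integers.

d=319/16 v_max=11/8 a_max=11/4

a_max = (11/8)/(1/2) = 11/4
d_a = ½·11/8·1/2 = 11/32; d_c = 11/8·14 = 77/4
d = 2·11/32 + 77/4 = 319/16
t_c = 14 > 0 ⇒ limit active, v_max = 11/8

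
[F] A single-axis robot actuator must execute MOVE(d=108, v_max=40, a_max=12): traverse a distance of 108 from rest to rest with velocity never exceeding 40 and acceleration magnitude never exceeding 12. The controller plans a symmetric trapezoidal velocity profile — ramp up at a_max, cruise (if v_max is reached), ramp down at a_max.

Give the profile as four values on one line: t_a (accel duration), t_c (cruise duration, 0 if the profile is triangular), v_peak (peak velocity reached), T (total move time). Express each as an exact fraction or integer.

t_a=3 t_c=0 v_peak=36 T=6

vₘ²/aₘ = 40²/12 = 400/3
108 < 400/3 ⇒ no cruise
v_peak = √(108·12) = √1296 = 36
t_a = 36/12 = 3; t_c = 0
T = 2·3 = 6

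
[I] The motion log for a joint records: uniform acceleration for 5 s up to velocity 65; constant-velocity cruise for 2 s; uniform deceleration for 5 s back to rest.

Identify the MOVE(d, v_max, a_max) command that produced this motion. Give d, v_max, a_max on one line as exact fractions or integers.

a_max = 65/5 = 13
d_a = ½·65·5 = 325/2; d_c = 65·2 = 130
d = 2·325/2 + 130 = 455
t_c = 2 > 0 ⇒ limit active, v_max = 65

d=455 v_max=65 a_max=13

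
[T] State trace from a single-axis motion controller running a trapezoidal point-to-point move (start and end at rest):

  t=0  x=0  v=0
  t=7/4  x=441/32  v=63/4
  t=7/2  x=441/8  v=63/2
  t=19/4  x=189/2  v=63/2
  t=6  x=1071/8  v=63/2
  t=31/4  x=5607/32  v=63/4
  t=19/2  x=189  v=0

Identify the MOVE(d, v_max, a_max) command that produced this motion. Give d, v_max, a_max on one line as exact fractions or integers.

final state: t=19/2, x=189, v=0 → d = 189
a_max = (63/4−0)/(7/4−0) = 9
max v = 63/2 over t∈[7/2,6] → v_max = 63/2
check: 63/2·(7/2+5/2) = 189 ✓

d=189 v_max=63/2 a_max=9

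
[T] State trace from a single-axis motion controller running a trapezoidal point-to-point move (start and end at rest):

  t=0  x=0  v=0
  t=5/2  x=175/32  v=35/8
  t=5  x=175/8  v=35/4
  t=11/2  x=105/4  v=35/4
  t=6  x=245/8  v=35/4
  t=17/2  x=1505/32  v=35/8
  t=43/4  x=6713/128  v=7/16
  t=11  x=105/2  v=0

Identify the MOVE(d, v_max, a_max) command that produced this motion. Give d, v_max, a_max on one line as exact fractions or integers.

final state: t=11, x=105/2, v=0 → d = 105/2
a_max = (35/8−0)/(5/2−0) = 7/4
max v = 35/4 over t∈[5,6] → v_max = 35/4
check: 35/4·(5+1) = 105/2 ✓

d=105/2 v_max=35/4 a_max=7/4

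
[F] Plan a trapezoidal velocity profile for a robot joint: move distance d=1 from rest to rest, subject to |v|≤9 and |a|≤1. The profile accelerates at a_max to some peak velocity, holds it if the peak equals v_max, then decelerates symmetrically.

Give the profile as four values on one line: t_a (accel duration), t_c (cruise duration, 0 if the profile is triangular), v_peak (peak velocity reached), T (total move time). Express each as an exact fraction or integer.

t_a=1 t_c=0 v_peak=1 T=2

v_max²/a_max = 9²/1 = 81
1 < 81 so t_c = 0
v_peak = √(1·1) = √1 = 1
t_a = 1/1 = 1; t_c = 0
T = 2·1 = 2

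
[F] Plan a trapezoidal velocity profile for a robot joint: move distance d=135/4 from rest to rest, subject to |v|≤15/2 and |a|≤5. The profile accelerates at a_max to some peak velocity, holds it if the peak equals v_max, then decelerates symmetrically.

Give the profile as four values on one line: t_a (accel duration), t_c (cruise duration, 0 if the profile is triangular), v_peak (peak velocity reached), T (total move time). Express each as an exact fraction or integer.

t_a=3/2 t_c=3 v_peak=15/2 T=6

(v_max)²/a_max = (15/2)²/5 = 45/4
135/4 ≥ 45/4 so v_max reached
t_a = (15/2)/5 = 3/2; v_peak = 15/2
d_cruise = 135/4 − 45/4 = 45/2; t_c = (45/2)/(15/2) = 3
T = 2·3/2 + 3 = 6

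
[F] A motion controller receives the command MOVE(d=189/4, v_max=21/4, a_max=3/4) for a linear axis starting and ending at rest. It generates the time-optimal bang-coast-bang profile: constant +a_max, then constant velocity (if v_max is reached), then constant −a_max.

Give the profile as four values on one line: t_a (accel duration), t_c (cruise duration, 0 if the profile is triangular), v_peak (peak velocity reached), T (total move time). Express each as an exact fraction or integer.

t_a=7 t_c=2 v_peak=21/4 T=16

vₘ²/aₘ = (21/4)²/(3/4) = 147/4
189/4 ≥ 147/4 → trapezoidal
t_a = (21/4)/(3/4) = 7; v_peak = 21/4
d_cruise = 189/4 − 147/4 = 21/2; t_c = (21/2)/(21/4) = 2
T = 2·7 + 2 = 16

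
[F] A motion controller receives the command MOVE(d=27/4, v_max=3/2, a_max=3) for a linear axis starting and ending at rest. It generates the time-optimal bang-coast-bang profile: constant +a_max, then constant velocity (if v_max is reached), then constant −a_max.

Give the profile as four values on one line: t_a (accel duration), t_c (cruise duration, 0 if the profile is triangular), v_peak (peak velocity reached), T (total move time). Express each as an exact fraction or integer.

vₘ²/aₘ = (3/2)²/3 = 3/4
27/4 ≥ 3/4 so v_max reached
t_a = (3/2)/3 = 1/2; v_peak = 3/2
d_cruise = 27/4 − 3/4 = 6; t_c = 6/(3/2) = 4
T = 2·1/2 + 4 = 5

t_a=1/2 t_c=4 v_peak=3/2 T=5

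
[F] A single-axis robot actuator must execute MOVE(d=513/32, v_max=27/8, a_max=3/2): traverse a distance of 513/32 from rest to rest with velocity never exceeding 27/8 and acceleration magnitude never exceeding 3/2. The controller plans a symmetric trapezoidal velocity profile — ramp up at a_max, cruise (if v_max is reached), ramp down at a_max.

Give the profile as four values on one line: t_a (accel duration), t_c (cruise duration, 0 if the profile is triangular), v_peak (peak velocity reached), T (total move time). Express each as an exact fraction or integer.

t_a=9/4 t_c=5/2 v_peak=27/8 T=7

(v_max)²/a_max = (27/8)²/(3/2) = 243/32
513/32 ≥ 243/32 → trapezoidal
t_a = (27/8)/(3/2) = 9/4; v_peak = 27/8
d_cruise = 513/32 − 243/32 = 135/16; t_c = (135/16)/(27/8) = 5/2
T = 2·9/4 + 5/2 = 7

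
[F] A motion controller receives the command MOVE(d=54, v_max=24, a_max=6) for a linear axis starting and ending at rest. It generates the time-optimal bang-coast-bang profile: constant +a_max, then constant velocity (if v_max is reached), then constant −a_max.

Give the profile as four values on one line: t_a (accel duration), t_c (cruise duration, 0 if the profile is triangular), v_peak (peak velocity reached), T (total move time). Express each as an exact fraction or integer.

vₘ²/aₘ = 24²/6 = 96
54 < 96 so t_c = 0
v_peak = √(54·6) = √324 = 18
t_a = 18/6 = 3; t_c = 0
T = 2·3 = 6

t_a=3 t_c=0 v_peak=18 T=6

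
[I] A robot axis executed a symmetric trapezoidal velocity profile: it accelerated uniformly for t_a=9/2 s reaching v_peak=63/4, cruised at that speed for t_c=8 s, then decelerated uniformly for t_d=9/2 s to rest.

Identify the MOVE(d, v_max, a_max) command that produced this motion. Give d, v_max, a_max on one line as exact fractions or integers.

a_max = (63/4)/(9/2) = 7/2
d_a = ½·63/4·9/2 = 567/16; d_c = 63/4·8 = 126
d = 2·567/16 + 126 = 1575/8
t_c = 8 > 0 → v_max = v_peak = 63/4

d=1575/8 v_max=63/4 a_max=7/2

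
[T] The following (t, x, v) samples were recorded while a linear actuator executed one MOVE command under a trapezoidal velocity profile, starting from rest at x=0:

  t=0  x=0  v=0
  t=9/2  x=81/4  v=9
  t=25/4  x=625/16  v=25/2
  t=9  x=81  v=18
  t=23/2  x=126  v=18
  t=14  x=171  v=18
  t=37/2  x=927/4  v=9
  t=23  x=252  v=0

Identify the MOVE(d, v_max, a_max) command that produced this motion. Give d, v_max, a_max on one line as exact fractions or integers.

final state: t=23, x=252, v=0 → d = 252
a_max = (9−0)/(9/2−0) = 2
max v = 18 over t∈[9,14] → v_max = 18
check: 18·(9+5) = 252 ✓

d=252 v_max=18 a_max=2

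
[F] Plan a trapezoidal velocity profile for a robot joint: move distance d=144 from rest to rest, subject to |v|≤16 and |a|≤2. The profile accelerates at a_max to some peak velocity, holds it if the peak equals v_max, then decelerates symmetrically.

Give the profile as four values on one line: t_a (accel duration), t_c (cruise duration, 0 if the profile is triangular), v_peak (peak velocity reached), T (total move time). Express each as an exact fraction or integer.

t_a=8 t_c=1 v_peak=16 T=17

vₘ²/aₘ = 16²/2 = 128
144 ≥ 128 ⇒ cruise phase
t_a = 16/2 = 8; v_peak = 16
d_cruise = 144 − 128 = 16; t_c = 16/16 = 1
T = 2·8 + 1 = 17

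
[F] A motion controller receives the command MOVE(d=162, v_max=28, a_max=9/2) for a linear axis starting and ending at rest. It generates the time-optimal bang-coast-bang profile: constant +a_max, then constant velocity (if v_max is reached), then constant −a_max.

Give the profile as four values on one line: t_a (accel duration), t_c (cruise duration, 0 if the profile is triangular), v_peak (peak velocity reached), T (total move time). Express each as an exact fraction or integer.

t_a=6 t_c=0 v_peak=27 T=12

v_max²/a_max = 28²/(9/2) = 1568/9
162 < 1568/9 so t_c = 0
v_peak = √(162·9/2) = √729 = 27
t_a = 27/(9/2) = 6; t_c = 0
T = 2·6 = 12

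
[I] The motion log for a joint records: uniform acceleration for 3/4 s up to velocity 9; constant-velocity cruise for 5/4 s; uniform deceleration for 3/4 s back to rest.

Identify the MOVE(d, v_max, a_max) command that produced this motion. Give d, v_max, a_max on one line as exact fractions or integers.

d=18 v_max=9 a_max=12

a_max = 9/(3/4) = 12
d_a = ½·9·3/4 = 27/8; d_c = 9·5/4 = 45/4
d = 2·27/8 + 45/4 = 18
t_c = 5/4 > 0 so v_max = 9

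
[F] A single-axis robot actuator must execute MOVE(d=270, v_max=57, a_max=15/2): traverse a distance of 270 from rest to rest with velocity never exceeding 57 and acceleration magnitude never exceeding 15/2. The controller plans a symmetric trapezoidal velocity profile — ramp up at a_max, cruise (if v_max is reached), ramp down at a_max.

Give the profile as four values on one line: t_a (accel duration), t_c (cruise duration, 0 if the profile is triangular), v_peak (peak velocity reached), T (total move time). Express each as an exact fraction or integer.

(v_max)²/a_max = 57²/(15/2) = 2166/5
270 < 2166/5 → triangular
v_peak = √(270·15/2) = √2025 = 45
t_a = 45/(15/2) = 6; t_c = 0
T = 2·6 = 12

t_a=6 t_c=0 v_peak=45 T=12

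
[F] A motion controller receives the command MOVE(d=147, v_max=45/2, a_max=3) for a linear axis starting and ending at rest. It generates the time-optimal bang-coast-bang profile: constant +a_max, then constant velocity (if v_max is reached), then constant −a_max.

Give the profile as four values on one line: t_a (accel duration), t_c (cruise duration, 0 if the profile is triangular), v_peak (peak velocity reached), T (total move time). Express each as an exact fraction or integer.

t_a=7 t_c=0 v_peak=21 T=14

vₘ²/aₘ = (45/2)²/3 = 675/4
147 < 675/4 ⇒ no cruise
v_peak = √(147·3) = √441 = 21
t_a = 21/3 = 7; t_c = 0
T = 2·7 = 14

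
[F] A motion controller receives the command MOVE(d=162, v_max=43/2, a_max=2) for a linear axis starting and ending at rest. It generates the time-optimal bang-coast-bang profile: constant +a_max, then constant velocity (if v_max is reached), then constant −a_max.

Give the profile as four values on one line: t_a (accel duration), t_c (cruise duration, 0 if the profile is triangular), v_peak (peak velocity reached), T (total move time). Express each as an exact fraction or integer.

t_a=9 t_c=0 v_peak=18 T=18

v_max²/a_max = (43/2)²/2 = 1849/8
162 < 1849/8 so t_c = 0
v_peak = √(162·2) = √324 = 18
t_a = 18/2 = 9; t_c = 0
T = 2·9 = 18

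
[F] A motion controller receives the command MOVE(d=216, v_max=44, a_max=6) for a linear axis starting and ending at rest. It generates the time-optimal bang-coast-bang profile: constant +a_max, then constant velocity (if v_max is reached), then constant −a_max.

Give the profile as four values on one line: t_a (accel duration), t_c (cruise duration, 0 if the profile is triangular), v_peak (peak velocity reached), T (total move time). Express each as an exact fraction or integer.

v_max²/a_max = 44²/6 = 968/3
216 < 968/3 ⇒ no cruise
v_peak = √(216·6) = √1296 = 36
t_a = 36/6 = 6; t_c = 0
T = 2·6 = 12

t_a=6 t_c=0 v_peak=36 T=12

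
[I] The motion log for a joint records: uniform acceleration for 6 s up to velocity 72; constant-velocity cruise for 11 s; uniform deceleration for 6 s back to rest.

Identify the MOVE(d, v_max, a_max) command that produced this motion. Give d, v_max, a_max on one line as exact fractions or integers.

a_max = 72/6 = 12
d_a = ½·72·6 = 216; d_c = 72·11 = 792
d = 2·216 + 792 = 1224
t_c = 11 > 0 ⇒ limit active, v_max = 72

d=1224 v_max=72 a_max=12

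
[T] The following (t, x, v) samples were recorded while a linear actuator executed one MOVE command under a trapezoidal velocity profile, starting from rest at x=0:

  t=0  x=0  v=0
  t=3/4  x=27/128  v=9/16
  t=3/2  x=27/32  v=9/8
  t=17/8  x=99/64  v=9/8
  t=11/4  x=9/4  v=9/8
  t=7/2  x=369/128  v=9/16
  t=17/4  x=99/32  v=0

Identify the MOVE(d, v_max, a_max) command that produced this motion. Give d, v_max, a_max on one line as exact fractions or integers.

final state: t=17/4, x=99/32, v=0 → d = 99/32
a_max = (9/16−0)/(3/4−0) = 3/4
max v = 9/8 over t∈[3/2,11/4] → v_max = 9/8
check: 9/8·(3/2+5/4) = 99/32 ✓

d=99/32 v_max=9/8 a_max=3/4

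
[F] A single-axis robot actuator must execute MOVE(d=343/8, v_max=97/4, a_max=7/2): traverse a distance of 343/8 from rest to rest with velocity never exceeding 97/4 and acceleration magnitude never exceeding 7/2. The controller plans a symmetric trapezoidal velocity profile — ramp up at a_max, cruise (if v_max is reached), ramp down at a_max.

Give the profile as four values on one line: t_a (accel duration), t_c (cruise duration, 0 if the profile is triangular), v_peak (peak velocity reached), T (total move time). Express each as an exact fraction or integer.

(v_max)²/a_max = (97/4)²/(7/2) = 9409/56
343/8 < 9409/56 → triangular
v_peak = √(343/8·7/2) = √(2401/16) = 49/4
t_a = (49/4)/(7/2) = 7/2; t_c = 0
T = 2·7/2 = 7

t_a=7/2 t_c=0 v_peak=49/4 T=7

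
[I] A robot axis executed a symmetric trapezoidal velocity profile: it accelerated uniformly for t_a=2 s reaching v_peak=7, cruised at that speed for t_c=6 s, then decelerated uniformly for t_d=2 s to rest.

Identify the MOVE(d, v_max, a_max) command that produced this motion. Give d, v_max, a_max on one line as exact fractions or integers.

d=56 v_max=7 a_max=7/2

a_max = 7/2
d_a = ½·7·2 = 7; d_c = 7·6 = 42
d = 2·7 + 42 = 56
t_c = 6 > 0 → v_max = v_peak = 7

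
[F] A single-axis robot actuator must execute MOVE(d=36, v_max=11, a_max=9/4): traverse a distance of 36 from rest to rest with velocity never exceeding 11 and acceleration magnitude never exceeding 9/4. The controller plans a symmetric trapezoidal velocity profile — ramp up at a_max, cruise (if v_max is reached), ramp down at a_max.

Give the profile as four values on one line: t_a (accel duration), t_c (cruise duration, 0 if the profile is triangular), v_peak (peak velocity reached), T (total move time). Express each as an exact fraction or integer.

t_a=4 t_c=0 v_peak=9 T=8

vₘ²/aₘ = 11²/(9/4) = 484/9
36 < 484/9 ⇒ no cruise
v_peak = √(36·9/4) = √81 = 9
t_a = 9/(9/4) = 4; t_c = 0
T = 2·4 = 8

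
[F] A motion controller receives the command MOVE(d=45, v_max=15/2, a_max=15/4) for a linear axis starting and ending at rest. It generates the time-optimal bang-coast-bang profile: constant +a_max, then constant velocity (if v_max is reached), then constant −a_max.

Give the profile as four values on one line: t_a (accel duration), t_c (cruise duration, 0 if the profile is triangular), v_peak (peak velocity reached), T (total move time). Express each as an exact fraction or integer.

vₘ²/aₘ = (15/2)²/(15/4) = 15
45 ≥ 15 so v_max reached
t_a = (15/2)/(15/4) = 2; v_peak = 15/2
d_cruise = 45 − 15 = 30; t_c = 30/(15/2) = 4
T = 2·2 + 4 = 8

t_a=2 t_c=4 v_peak=15/2 T=8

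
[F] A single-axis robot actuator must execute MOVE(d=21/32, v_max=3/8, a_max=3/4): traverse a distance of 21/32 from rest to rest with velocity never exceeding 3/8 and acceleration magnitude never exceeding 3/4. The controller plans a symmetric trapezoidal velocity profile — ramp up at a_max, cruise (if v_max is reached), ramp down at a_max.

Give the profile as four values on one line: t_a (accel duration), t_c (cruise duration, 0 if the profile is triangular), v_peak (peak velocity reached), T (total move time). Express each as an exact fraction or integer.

v_max²/a_max = (3/8)²/(3/4) = 3/16
21/32 ≥ 3/16 so v_max reached
t_a = (3/8)/(3/4) = 1/2; v_peak = 3/8
d_cruise = 21/32 − 3/16 = 15/32; t_c = (15/32)/(3/8) = 5/4
T = 2·1/2 + 5/4 = 9/4

t_a=1/2 t_c=5/4 v_peak=3/8 T=9/4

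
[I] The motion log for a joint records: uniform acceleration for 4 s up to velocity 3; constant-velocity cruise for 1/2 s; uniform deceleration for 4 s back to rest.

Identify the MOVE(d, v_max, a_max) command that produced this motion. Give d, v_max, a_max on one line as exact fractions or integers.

a_max = 3/4
d_a = ½·3·4 = 6; d_c = 3·1/2 = 3/2
d = 2·6 + 3/2 = 27/2
t_c = 1/2 > 0 ⇒ limit active, v_max = 3

d=27/2 v_max=3 a_max=3/4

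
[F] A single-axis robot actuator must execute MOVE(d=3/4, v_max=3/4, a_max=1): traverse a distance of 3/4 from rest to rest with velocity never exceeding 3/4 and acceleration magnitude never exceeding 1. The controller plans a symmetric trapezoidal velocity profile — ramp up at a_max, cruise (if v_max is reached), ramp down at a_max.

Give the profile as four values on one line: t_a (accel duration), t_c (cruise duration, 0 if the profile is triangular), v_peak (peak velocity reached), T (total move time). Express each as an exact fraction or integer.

vₘ²/aₘ = (3/4)²/1 = 9/16
3/4 ≥ 9/16 → trapezoidal
t_a = (3/4)/1 = 3/4; v_peak = 3/4
d_cruise = 3/4 − 9/16 = 3/16; t_c = (3/16)/(3/4) = 1/4
T = 2·3/4 + 1/4 = 7/4

t_a=3/4 t_c=1/4 v_peak=3/4 T=7/4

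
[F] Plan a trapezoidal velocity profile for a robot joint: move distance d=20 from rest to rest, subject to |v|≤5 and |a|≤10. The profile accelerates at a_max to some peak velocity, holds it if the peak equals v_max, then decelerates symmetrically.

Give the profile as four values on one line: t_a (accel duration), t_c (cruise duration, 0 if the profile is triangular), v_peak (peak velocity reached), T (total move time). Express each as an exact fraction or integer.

t_a=1/2 t_c=7/2 v_peak=5 T=9/2

v_max²/a_max = 5²/10 = 5/2
20 ≥ 5/2 ⇒ cruise phase
t_a = 5/10 = 1/2; v_peak = 5
d_cruise = 20 − 5/2 = 35/2; t_c = (35/2)/5 = 7/2
T = 2·1/2 + 7/2 = 9/2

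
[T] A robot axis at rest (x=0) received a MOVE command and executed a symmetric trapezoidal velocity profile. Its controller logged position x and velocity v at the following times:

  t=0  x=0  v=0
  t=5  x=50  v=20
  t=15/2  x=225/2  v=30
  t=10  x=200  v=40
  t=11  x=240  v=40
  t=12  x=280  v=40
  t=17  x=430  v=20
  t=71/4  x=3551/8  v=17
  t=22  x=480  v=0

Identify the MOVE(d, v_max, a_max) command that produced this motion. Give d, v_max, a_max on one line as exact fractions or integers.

d=480 v_max=40 a_max=4

final state: t=22, x=480, v=0 → d = 480
a_max = (20−0)/(5−0) = 4
max v = 40 over t∈[10,12] → v_max = 40
check: 40·(10+2) = 480 ✓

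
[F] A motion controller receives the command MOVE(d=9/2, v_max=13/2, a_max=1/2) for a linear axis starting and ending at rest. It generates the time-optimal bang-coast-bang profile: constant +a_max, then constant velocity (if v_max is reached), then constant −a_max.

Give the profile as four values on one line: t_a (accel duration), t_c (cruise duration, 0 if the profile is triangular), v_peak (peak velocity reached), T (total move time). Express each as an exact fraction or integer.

t_a=3 t_c=0 v_peak=3/2 T=6

vₘ²/aₘ = (13/2)²/(1/2) = 169/2
9/2 < 169/2 ⇒ no cruise
v_peak = √(9/2·1/2) = √(9/4) = 3/2
t_a = (3/2)/(1/2) = 3; t_c = 0
T = 2·3 = 6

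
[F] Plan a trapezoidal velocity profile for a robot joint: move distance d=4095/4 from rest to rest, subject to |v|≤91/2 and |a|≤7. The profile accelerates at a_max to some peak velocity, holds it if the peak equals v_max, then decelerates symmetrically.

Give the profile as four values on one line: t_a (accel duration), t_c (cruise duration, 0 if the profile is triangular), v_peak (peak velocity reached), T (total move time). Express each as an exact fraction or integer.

t_a=13/2 t_c=16 v_peak=91/2 T=29

(v_max)²/a_max = (91/2)²/7 = 1183/4
4095/4 ≥ 1183/4 → trapezoidal
t_a = (91/2)/7 = 13/2; v_peak = 91/2
d_cruise = 4095/4 − 1183/4 = 728; t_c = 728/(91/2) = 16
T = 2·13/2 + 16 = 29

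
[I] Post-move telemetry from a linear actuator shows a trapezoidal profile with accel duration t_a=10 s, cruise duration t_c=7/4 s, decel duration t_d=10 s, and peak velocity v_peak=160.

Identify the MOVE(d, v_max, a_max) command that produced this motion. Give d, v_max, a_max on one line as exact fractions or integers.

d=1880 v_max=160 a_max=16

a_max = 160/10 = 16
d_a = ½·160·10 = 800; d_c = 160·7/4 = 280
d = 2·800 + 280 = 1880
t_c = 7/4 > 0 so v_max = 160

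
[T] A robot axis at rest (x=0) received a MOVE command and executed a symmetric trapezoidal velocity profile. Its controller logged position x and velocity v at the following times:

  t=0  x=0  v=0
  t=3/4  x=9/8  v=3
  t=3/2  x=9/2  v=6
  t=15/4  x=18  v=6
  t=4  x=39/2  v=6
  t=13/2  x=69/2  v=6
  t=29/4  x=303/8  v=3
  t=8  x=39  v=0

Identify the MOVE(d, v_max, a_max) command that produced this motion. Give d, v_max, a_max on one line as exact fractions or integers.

final state: t=8, x=39, v=0 → d = 39
a_max = (3−0)/(3/4−0) = 4
max v = 6 over t∈[3/2,13/2] → v_max = 6
check: 6·(3/2+5) = 39 ✓

d=39 v_max=6 a_max=4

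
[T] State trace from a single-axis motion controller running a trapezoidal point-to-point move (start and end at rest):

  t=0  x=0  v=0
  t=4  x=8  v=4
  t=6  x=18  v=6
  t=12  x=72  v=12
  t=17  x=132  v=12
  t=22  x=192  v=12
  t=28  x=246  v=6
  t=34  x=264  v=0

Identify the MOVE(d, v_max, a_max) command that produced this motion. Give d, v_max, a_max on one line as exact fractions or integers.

final state: t=34, x=264, v=0 → d = 264
a_max = (4−0)/(4−0) = 1
max v = 12 over t∈[12,22] → v_max = 12
check: 12·(12+10) = 264 ✓

d=264 v_max=12 a_max=1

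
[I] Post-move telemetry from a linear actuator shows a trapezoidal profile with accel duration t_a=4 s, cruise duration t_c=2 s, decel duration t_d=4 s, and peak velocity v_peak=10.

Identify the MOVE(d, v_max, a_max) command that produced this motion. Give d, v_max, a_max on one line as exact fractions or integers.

d=60 v_max=10 a_max=5/2

a_max = 10/4 = 5/2
d_a = ½·10·4 = 20; d_c = 10·2 = 20
d = 2·20 + 20 = 60
t_c = 2 > 0 → v_max = v_peak = 10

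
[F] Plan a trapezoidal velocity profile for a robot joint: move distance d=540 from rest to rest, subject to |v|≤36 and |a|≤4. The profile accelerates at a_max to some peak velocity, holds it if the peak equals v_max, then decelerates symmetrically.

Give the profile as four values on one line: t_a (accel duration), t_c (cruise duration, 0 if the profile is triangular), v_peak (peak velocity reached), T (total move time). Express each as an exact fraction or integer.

t_a=9 t_c=6 v_peak=36 T=24

(v_max)²/a_max = 36²/4 = 324
540 ≥ 324 ⇒ cruise phase
t_a = 36/4 = 9; v_peak = 36
d_cruise = 540 − 324 = 216; t_c = 216/36 = 6
T = 2·9 + 6 = 24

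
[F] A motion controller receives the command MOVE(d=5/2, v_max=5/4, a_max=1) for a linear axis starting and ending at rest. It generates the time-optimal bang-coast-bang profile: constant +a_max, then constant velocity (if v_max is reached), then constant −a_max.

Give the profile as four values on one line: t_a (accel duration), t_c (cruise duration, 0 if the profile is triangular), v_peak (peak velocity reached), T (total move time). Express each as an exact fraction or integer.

(v_max)²/a_max = (5/4)²/1 = 25/16
5/2 ≥ 25/16 → trapezoidal
t_a = (5/4)/1 = 5/4; v_peak = 5/4
d_cruise = 5/2 − 25/16 = 15/16; t_c = (15/16)/(5/4) = 3/4
T = 2·5/4 + 3/4 = 13/4

t_a=5/4 t_c=3/4 v_peak=5/4 T=13/4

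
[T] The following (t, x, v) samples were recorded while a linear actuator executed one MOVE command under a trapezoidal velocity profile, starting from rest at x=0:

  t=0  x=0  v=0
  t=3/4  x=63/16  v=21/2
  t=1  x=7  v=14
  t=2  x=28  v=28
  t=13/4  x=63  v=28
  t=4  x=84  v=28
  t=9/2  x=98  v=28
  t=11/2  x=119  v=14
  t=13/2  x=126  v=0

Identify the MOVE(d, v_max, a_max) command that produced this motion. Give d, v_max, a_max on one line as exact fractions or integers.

final state: t=13/2, x=126, v=0 → d = 126
a_max = (21/2−0)/(3/4−0) = 14
max v = 28 over t∈[2,9/2] → v_max = 28
check: 28·(2+5/2) = 126 ✓

d=126 v_max=28 a_max=14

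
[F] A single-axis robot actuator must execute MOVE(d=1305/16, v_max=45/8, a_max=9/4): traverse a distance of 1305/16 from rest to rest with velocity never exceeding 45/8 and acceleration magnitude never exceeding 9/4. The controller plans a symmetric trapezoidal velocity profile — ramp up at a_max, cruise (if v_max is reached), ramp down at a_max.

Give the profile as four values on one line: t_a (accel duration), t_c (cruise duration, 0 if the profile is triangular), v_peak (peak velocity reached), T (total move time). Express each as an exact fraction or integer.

t_a=5/2 t_c=12 v_peak=45/8 T=17

(v_max)²/a_max = (45/8)²/(9/4) = 225/16
1305/16 ≥ 225/16 so v_max reached
t_a = (45/8)/(9/4) = 5/2; v_peak = 45/8
d_cruise = 1305/16 − 225/16 = 135/2; t_c = (135/2)/(45/8) = 12
T = 2·5/2 + 12 = 17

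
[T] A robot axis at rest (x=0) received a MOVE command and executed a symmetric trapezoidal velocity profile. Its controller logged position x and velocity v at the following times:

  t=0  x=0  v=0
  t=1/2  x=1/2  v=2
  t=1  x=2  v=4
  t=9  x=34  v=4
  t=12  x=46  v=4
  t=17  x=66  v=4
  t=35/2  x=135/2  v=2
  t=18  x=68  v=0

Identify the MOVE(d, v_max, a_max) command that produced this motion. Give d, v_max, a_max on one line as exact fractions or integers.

final state: t=18, x=68, v=0 → d = 68
a_max = (2−0)/(1/2−0) = 4
max v = 4 over t∈[1,17] → v_max = 4
check: 4·(1+16) = 68 ✓

d=68 v_max=4 a_max=4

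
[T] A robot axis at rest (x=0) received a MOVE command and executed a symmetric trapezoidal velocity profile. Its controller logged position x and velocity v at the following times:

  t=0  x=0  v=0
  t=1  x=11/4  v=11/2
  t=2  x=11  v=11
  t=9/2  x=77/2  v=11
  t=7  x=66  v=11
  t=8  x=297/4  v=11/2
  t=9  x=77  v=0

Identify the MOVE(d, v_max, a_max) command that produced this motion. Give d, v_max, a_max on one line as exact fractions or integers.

final state: t=9, x=77, v=0 → d = 77
a_max = (11/2−0)/(1−0) = 11/2
max v = 11 over t∈[2,7] → v_max = 11
check: 11·(2+5) = 77 ✓

d=77 v_max=11 a_max=11/2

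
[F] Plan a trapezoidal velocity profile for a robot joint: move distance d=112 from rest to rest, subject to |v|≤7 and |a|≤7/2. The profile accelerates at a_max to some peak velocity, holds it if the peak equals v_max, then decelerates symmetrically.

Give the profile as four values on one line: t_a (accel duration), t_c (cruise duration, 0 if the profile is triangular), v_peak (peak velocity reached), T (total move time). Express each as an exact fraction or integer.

v_max²/a_max = 7²/(7/2) = 14
112 ≥ 14 → trapezoidal
t_a = 7/(7/2) = 2; v_peak = 7
d_cruise = 112 − 14 = 98; t_c = 98/7 = 14
T = 2·2 + 14 = 18

t_a=2 t_c=14 v_peak=7 T=18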